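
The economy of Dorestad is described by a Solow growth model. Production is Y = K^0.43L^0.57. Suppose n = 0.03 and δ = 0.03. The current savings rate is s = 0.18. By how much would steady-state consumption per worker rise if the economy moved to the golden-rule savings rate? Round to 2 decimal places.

Break-even investment rate: n + δ = 0.03 + 0.03 = 0.06.
Current steady state (s = 0.18): k* = (0.18/0.06)^(1/0.57) ≈ 6.8716, y* = 6.8716^0.43 ≈ 2.2905, c* = (1−0.18)·2.2905 ≈ 1.8782.
Setting f'(k) = n+δ gives 0.43·k^(0.43−1) = 0.06, hence k_gold = (0.43/0.06)^(1/0.57) ≈ 31.6633.
y_gold = 31.6633^0.43 ≈ 4.4181, c_gold = y_gold − 0.06·k_gold ≈ 2.5183.
Gain: Δc = 2.5183 − 1.8782 ≈ 0.6401.

Δc ≈ 0.64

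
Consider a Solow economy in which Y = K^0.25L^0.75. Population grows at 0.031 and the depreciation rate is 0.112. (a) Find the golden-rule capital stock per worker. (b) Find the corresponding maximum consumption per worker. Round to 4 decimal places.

The effective depreciation rate is n + δ = 0.031 + 0.112 = 0.143.
Maximizing c = f(k) − (n+δ)·k gives f'(k) = n+δ, i.e. 0.25·k^(0.25−1) = 0.143, so k_gold = (0.25/0.143)^(1/0.75) ≈ 2.1061.
y_gold = 2.1061^0.25 ≈ 1.2047; c_gold = y_gold − 0.143·k_gold ≈ 0.9035.

(a) k_gold ≈ 2.1061; (b) c_gold ≈ 0.9035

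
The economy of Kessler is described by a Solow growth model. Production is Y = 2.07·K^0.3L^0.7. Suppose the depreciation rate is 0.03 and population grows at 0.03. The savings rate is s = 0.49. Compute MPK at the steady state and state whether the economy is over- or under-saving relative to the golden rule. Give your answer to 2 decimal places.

Break-even investment rate: n + δ = 0.03 + 0.03 = 0.06.
Steady-state k*: s·A·k^0.3 = 0.06·k gives k* = (0.49·2.07/0.06)^(1/0.7) ≈ 56.7946.
MPK = 0.3·2.07·56.7946^(-0.7) ≈ 0.0367.
MPK < n+δ = 0.06, so the economy is dynamically inefficient (over-saving).

over-saving; MPK ≈ 0.04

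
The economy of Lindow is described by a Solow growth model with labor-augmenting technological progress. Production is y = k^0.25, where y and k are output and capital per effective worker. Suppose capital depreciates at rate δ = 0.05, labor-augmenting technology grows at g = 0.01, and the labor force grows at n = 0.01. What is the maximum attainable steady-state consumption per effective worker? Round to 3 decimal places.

c_gold ≈ 1.146

Capital per effective worker breaks even when investment replaces (n + g + δ)·k; here n + g + δ = 0.07.
At the golden rule the marginal product of capital equals n+g+δ: 0.25·k^(0.25−1) = 0.07. Solving, k_gold = (0.25/0.07)^(1/0.75) ≈ 5.4591.
y_gold = 5.4591^0.25 ≈ 1.5286.
c_gold = y_gold − (n+g+δ)·k_gold = 1.5286 − 0.07·5.4591 ≈ 1.1464.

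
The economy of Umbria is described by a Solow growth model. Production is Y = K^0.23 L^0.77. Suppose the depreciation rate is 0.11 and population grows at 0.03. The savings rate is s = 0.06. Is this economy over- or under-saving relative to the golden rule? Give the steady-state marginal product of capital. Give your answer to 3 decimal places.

Break-even investment rate: n + δ = 0.03 + 0.11 = 0.14.
Steady-state k*: s·k^0.23 = 0.14·k gives k* = (0.06/0.14)^(1/0.77) ≈ 0.3327.
MPK = 0.23·0.3327^(-0.77) ≈ 0.5367.
MPK > n+δ = 0.14, so the economy is dynamically efficient (under-saving).

under-saving; MPK ≈ 0.537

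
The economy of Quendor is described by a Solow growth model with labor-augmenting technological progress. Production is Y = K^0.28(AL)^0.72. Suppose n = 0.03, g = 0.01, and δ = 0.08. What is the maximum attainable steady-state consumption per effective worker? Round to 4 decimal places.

c_gold ≈ 1.0010

Break-even investment rate: n + g + δ = 0.03 + 0.01 + 0.08 = 0.12.
Maximizing c = f(k) − (n+g+δ)·k gives f'(k) = n+g+δ, i.e. 0.28·k^(0.28−1) = 0.12, so k_gold = (0.28/0.12)^(1/0.72) ≈ 3.2440.
y_gold = 3.2440^0.28 ≈ 1.3903.
c_gold = y_gold − (n+g+δ)·k_gold = 1.3903 − 0.12·3.2440 ≈ 1.0010.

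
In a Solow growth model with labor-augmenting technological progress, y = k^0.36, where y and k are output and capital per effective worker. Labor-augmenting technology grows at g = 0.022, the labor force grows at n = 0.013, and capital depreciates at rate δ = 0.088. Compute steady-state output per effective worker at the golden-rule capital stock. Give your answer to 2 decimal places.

y_gold ≈ 1.83

Break-even investment rate: n + g + δ = 0.013 + 0.022 + 0.088 = 0.123.
Maximizing c = f(k) − (n+g+δ)·k gives f'(k) = n+g+δ, i.e. 0.36·k^(0.36−1) = 0.123, so k_gold = (0.36/0.123)^(1/0.64) ≈ 5.3548.
Output: y_gold = k_gold^0.36 = 5.3548^0.36 ≈ 1.8296.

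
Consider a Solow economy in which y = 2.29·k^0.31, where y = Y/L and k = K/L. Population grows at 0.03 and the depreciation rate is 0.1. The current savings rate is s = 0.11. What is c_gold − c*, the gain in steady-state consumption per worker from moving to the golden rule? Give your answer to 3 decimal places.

Δc ≈ 0.644

Break-even investment rate: n + δ = 0.03 + 0.1 = 0.13.
Current steady state (s = 0.11): k* = (0.11·2.29/0.13)^(1/0.69) ≈ 2.6083, y* = 2.29·2.6083^0.31 ≈ 3.0825, c* = (1−0.11)·3.0825 ≈ 2.7434.
At the golden rule the marginal product of capital equals n+δ: 0.31·2.29·k^(0.31−1) = 0.13. Solving, k_gold = (0.31·2.29/0.13)^(1/0.69) ≈ 11.7080.
y_gold = 2.29·11.7080^0.31 ≈ 4.9098, c_gold = y_gold − 0.13·k_gold ≈ 3.3878.
Gain: Δc = 3.3878 − 2.7434 ≈ 0.6443.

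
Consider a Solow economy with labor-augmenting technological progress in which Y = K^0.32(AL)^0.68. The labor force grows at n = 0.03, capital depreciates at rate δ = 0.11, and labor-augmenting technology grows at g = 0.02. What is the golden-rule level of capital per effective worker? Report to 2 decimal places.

k_gold ≈ 2.77

Capital per effective worker breaks even when investment replaces (n + g + δ)·k; here n + g + δ = 0.16.
Golden rule sets MPK = n+g+δ: 0.32·k^(0.32−1) = 0.16, so k_gold = (0.32/0.16)^(1/0.68) ≈ 2.7713.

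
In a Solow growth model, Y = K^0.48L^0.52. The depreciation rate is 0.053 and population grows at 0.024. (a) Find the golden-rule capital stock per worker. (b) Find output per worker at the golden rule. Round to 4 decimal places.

The effective depreciation rate is n + δ = 0.024 + 0.053 = 0.077.
At the golden rule the marginal product of capital equals n+δ: 0.48·k^(0.48−1) = 0.077. Solving, k_gold = (0.48/0.077)^(1/0.52) ≈ 33.7572.
y_gold = 33.7572^0.48 ≈ 5.4152.

(a) k_gold ≈ 33.7572; (b) y_gold ≈ 5.4152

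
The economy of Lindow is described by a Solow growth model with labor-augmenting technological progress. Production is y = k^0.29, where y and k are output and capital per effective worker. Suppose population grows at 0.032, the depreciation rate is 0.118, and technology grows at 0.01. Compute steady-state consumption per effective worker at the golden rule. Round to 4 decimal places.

c_gold ≈ 0.9052

Capital per effective worker breaks even when investment replaces (n + g + δ)·k; here n + g + δ = 0.16.
Golden rule sets MPK = n+g+δ: 0.29·k^(0.29−1) = 0.16, so k_gold = (0.29/0.16)^(1/0.71) ≈ 2.3109.
y_gold = 2.3109^0.29 ≈ 1.2750.
c_gold = y_gold − (n+g+δ)·k_gold = 1.2750 − 0.16·2.3109 ≈ 0.9052.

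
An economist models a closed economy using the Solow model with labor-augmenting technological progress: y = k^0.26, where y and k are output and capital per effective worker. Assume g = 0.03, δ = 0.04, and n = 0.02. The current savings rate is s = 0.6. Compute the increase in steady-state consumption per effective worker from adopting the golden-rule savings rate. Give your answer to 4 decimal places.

n + g + δ = 0.02 + 0.03 + 0.04 = 0.09.
Current steady state (s = 0.6): k* = (0.6/0.09)^(1/0.74) ≈ 12.9835, y* = 12.9835^0.26 ≈ 1.9475, c* = (1−0.6)·1.9475 ≈ 0.7790.
Setting f'(k) = n+g+δ gives 0.26·k^(0.26−1) = 0.09, hence k_gold = (0.26/0.09)^(1/0.74) ≈ 4.1938.
y_gold = 4.1938^0.26 ≈ 1.4517, c_gold = y_gold − 0.09·k_gold ≈ 1.0743.
Gain: Δc = 1.0743 − 0.7790 ≈ 0.2953.

Δc ≈ 0.2953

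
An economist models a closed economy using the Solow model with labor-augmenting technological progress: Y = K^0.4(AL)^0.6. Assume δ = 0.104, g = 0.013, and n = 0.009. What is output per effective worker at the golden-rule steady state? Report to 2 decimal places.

Capital per effective worker breaks even when investment replaces (n + g + δ)·k; here n + g + δ = 0.126.
Setting f'(k) = n+g+δ gives 0.4·k^(0.4−1) = 0.126, hence k_gold = (0.4/0.126)^(1/0.6) ≈ 6.8572.
Output: y_gold = k_gold^0.4 = 6.8572^0.4 ≈ 2.1600.

y_gold ≈ 2.16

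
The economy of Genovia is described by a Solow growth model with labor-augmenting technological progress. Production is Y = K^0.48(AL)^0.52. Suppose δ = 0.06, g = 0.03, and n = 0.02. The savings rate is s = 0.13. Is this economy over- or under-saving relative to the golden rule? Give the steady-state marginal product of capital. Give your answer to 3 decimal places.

n + g + δ = 0.02 + 0.03 + 0.06 = 0.11.
Steady-state k*: s·k^0.48 = 0.11·k gives k* = (0.13/0.11)^(1/0.52) ≈ 1.3789.
MPK = 0.48·1.3789^(-0.52) ≈ 0.4062.
MPK > n+g+δ = 0.11, so the economy is dynamically efficient (under-saving).

under-saving; MPK ≈ 0.406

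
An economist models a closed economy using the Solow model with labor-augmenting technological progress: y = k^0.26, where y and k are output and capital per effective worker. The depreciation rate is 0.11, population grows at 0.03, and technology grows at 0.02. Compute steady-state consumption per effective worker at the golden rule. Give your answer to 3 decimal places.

c_gold ≈ 0.878

Capital per effective worker breaks even when investment replaces (n + g + δ)·k; here n + g + δ = 0.16.
Setting f'(k) = n+g+δ gives 0.26·k^(0.26−1) = 0.16, hence k_gold = (0.26/0.16)^(1/0.74) ≈ 1.9272.
y_gold = 1.9272^0.26 ≈ 1.1860.
c_gold = y_gold − (n+g+δ)·k_gold = 1.1860 − 0.16·1.9272 ≈ 0.8776.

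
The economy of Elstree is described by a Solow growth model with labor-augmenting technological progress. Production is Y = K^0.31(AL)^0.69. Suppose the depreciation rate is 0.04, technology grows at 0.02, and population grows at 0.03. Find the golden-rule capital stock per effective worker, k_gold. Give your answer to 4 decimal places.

Break-even investment rate: n + g + δ = 0.03 + 0.02 + 0.04 = 0.09.
Maximizing c = f(k) − (n+g+δ)·k gives f'(k) = n+g+δ, i.e. 0.31·k^(0.31−1) = 0.09, so k_gold = (0.31/0.09)^(1/0.69) ≈ 6.0039.

k_gold ≈ 6.0039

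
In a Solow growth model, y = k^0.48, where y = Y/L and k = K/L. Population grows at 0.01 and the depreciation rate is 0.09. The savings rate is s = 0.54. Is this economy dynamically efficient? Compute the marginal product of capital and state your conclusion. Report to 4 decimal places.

n + δ = 0.01 + 0.09 = 0.1.
Steady-state k*: s·k^0.48 = 0.1·k gives k* = (0.54/0.1)^(1/0.52) ≈ 25.6124.
MPK = 0.48·25.6124^(-0.52) ≈ 0.0889.
MPK < n+δ = 0.1, so the economy is dynamically inefficient (over-saving).

dynamically inefficient; MPK ≈ 0.0889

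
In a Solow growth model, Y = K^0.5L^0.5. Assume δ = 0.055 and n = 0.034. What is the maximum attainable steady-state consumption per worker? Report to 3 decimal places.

c_gold ≈ 2.809

n + δ = 0.034 + 0.055 = 0.089.
Maximizing c = f(k) − (n+δ)·k gives f'(k) = n+δ, i.e. 0.5·k^(0.5−1) = 0.089, so k_gold = (0.5/0.089)^(1/0.5) ≈ 31.5617.
y_gold = 31.5617^0.5 ≈ 5.6180.
c_gold = y_gold − (n+δ)·k_gold = 5.6180 − 0.089·31.5617 ≈ 2.8090.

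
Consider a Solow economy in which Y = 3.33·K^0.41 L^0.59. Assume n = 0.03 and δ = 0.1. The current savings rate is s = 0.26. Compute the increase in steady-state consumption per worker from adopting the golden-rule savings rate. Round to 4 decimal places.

Δc ≈ 0.8666

Capital per worker breaks even when investment replaces (n + δ)·k; here n + δ = 0.13.
Current steady state (s = 0.26): k* = (0.26·3.33/0.13)^(1/0.59) ≈ 24.8725, y* = 3.33·24.8725^0.41 ≈ 12.4362, c* = (1−0.26)·12.4362 ≈ 9.2028.
Setting f'(k) = n+δ gives 0.41·3.33·k^(0.41−1) = 0.13, hence k_gold = (0.41·3.33/0.13)^(1/0.59) ≈ 53.8259.
y_gold = 3.33·53.8259^0.41 ≈ 17.0667, c_gold = y_gold − 0.13·k_gold ≈ 10.0694.
Gain: Δc = 10.0694 − 9.2028 ≈ 0.8666.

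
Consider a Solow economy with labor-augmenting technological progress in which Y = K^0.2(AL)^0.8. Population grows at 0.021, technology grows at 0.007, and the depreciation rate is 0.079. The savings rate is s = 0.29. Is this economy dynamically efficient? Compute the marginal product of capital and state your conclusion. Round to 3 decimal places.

Capital per effective worker breaks even when investment replaces (n + g + δ)·k; here n + g + δ = 0.107.
Steady-state k*: s·k^0.2 = 0.107·k gives k* = (0.29/0.107)^(1/0.8) ≈ 3.4775.
MPK = 0.2·3.4775^(-0.8) ≈ 0.0738.
MPK < n+g+δ = 0.107, so the economy is dynamically inefficient (over-saving).

dynamically inefficient; MPK ≈ 0.074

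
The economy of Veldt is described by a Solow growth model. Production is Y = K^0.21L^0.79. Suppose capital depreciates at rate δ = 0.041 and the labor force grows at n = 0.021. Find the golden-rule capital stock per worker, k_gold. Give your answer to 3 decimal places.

k_gold ≈ 4.685

The effective depreciation rate is n + δ = 0.021 + 0.041 = 0.062.
At the golden rule the marginal product of capital equals n+δ: 0.21·k^(0.21−1) = 0.062. Solving, k_gold = (0.21/0.062)^(1/0.79) ≈ 4.6845.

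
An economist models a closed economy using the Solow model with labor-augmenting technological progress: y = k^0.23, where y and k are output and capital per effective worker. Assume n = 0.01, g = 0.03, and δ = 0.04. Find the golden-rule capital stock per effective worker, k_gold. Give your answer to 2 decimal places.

k_gold ≈ 3.94

Capital per effective worker breaks even when investment replaces (n + g + δ)·k; here n + g + δ = 0.08.
Setting f'(k) = n+g+δ gives 0.23·k^(0.23−1) = 0.08, hence k_gold = (0.23/0.08)^(1/0.77) ≈ 3.9412.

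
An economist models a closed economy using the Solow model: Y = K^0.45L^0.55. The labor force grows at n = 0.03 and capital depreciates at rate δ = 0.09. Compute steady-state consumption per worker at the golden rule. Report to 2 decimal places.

c_gold ≈ 1.62

The effective depreciation rate is n + δ = 0.03 + 0.09 = 0.12.
Golden rule sets MPK = n+δ: 0.45·k^(0.45−1) = 0.12, so k_gold = (0.45/0.12)^(1/0.55) ≈ 11.0584.
y_gold = 11.0584^0.45 ≈ 2.9489.
c_gold = y_gold − (n+δ)·k_gold = 2.9489 − 0.12·11.0584 ≈ 1.6219.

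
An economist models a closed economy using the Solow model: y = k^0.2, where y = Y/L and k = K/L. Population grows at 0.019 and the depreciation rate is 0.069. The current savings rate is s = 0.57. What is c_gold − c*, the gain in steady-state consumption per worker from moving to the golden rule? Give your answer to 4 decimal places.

Break-even investment rate: n + δ = 0.019 + 0.069 = 0.088.
Current steady state (s = 0.57): k* = (0.57/0.088)^(1/0.8) ≈ 10.3333, y* = 10.3333^0.2 ≈ 1.5953, c* = (1−0.57)·1.5953 ≈ 0.6860.
Maximizing c = f(k) − (n+δ)·k gives f'(k) = n+δ, i.e. 0.2·k^(0.2−1) = 0.088, so k_gold = (0.2/0.088)^(1/0.8) ≈ 2.7905.
y_gold = 2.7905^0.2 ≈ 1.2278, c_gold = y_gold − 0.088·k_gold ≈ 0.9823.
Gain: Δc = 0.9823 − 0.6860 ≈ 0.2963.

Δc ≈ 0.2963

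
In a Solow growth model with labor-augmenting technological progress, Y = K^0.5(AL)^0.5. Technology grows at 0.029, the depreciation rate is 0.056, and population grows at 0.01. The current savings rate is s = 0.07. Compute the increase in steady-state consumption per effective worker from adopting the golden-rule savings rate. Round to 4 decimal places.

Δc ≈ 1.9463

Capital per effective worker breaks even when investment replaces (n + g + δ)·k; here n + g + δ = 0.095.
Current steady state (s = 0.07): k* = (0.07/0.095)^(1/0.5) ≈ 0.5429, y* = 0.5429^0.5 ≈ 0.7368, c* = (1−0.07)·0.7368 ≈ 0.6853.
Setting f'(k) = n+g+δ gives 0.5·k^(0.5−1) = 0.095, hence k_gold = (0.5/0.095)^(1/0.5) ≈ 27.7008.
y_gold = 27.7008^0.5 ≈ 5.2632, c_gold = y_gold − 0.095·k_gold ≈ 2.6316.
Gain: Δc = 2.6316 − 0.6853 ≈ 1.9463.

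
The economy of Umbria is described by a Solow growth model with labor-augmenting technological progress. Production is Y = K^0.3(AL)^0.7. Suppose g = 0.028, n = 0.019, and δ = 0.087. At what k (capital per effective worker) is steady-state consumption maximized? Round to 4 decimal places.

Capital per effective worker breaks even when investment replaces (n + g + δ)·k; here n + g + δ = 0.134.
Setting f'(k) = n+g+δ gives 0.3·k^(0.3−1) = 0.134, hence k_gold = (0.3/0.134)^(1/0.7) ≈ 3.1624.

k_gold ≈ 3.1624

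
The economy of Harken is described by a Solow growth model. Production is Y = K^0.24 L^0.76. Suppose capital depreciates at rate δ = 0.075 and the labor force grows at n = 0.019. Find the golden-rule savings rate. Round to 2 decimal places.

s_gold = 0.24

Capital per worker breaks even when investment replaces (n + δ)·k; here n + δ = 0.094.
At the golden rule MPK = n+δ, and in any Cobb-Douglas steady state s = (n+δ)·k/y = MPK·k/y = capital's share 0.24.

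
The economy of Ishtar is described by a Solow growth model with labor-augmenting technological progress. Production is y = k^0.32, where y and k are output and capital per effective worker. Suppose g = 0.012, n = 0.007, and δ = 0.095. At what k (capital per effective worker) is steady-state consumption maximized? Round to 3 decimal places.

Break-even investment rate: n + g + δ = 0.007 + 0.012 + 0.095 = 0.114.
At the golden rule the marginal product of capital equals n+g+δ: 0.32·k^(0.32−1) = 0.114. Solving, k_gold = (0.32/0.114)^(1/0.68) ≈ 4.5623.

k_gold ≈ 4.562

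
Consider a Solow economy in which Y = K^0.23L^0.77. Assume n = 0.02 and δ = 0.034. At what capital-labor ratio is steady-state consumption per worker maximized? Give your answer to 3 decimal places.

k_gold ≈ 6.566

Capital per worker breaks even when investment replaces (n + δ)·k; here n + δ = 0.054.
Setting f'(k) = n+δ gives 0.23·k^(0.23−1) = 0.054, hence k_gold = (0.23/0.054)^(1/0.77) ≈ 6.5662.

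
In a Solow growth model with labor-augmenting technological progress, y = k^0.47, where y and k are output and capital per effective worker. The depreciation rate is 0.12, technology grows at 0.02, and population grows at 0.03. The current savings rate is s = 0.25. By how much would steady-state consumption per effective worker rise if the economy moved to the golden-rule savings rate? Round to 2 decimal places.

Δc ≈ 0.25

The effective depreciation rate is n + g + δ = 0.03 + 0.02 + 0.12 = 0.17.
Current steady state (s = 0.25): k* = (0.25/0.17)^(1/0.53) ≈ 2.0702, y* = 2.0702^0.47 ≈ 1.4078, c* = (1−0.25)·1.4078 ≈ 1.0558.
Setting f'(k) = n+g+δ gives 0.47·k^(0.47−1) = 0.17, hence k_gold = (0.47/0.17)^(1/0.53) ≈ 6.8124.
y_gold = 6.8124^0.47 ≈ 2.4641, c_gold = y_gold − 0.17·k_gold ≈ 1.3060.
Gain: Δc = 1.3060 − 1.0558 ≈ 0.2501.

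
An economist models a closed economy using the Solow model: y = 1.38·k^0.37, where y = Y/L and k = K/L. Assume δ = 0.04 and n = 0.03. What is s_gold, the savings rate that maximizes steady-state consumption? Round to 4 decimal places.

s_gold = 0.3700

Capital per worker breaks even when investment replaces (n + δ)·k; here n + δ = 0.07.
At the golden rule MPK = n+δ, and in any Cobb-Douglas steady state s = (n+δ)·k/y = MPK·k/y = capital's share 0.37.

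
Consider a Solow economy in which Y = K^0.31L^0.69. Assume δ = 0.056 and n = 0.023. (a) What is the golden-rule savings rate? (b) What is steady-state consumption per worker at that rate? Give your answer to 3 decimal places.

n + δ = 0.023 + 0.056 = 0.079.
For Cobb-Douglas, s_gold equals capital's share: s_gold = 0.31.
Maximizing c = f(k) − (n+δ)·k gives f'(k) = n+δ, i.e. 0.31·k^(0.31−1) = 0.079, so k_gold = (0.31/0.079)^(1/0.69) ≈ 7.2525.
y_gold = 7.2525^0.31 ≈ 1.8482; c_gold = (1−0.31)·y_gold ≈ 1.2753.

(a) s_gold = 0.310; (b) c_gold ≈ 1.275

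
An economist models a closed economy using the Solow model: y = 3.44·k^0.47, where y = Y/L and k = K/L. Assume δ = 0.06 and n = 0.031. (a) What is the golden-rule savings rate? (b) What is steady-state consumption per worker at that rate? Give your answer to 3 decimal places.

Break-even investment rate: n + δ = 0.031 + 0.06 = 0.091.
For Cobb-Douglas, s_gold equals capital's share: s_gold = 0.47.
Golden rule sets MPK = n+δ: 0.47·3.44·k^(0.47−1) = 0.091, so k_gold = (0.47·3.44/0.091)^(1/0.53) ≈ 227.9103.
y_gold = 3.44·227.9103^0.47 ≈ 44.1273; c_gold = (1−0.47)·y_gold ≈ 23.3875.

(a) s_gold = 0.470; (b) c_gold ≈ 23.387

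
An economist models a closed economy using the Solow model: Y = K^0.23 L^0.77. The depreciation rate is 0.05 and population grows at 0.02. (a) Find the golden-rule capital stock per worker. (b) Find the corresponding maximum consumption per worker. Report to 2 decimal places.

(a) k_gold ≈ 4.69; (b) c_gold ≈ 1.10

The effective depreciation rate is n + δ = 0.02 + 0.05 = 0.07.
Maximizing c = f(k) − (n+δ)·k gives f'(k) = n+δ, i.e. 0.23·k^(0.23−1) = 0.07, so k_gold = (0.23/0.07)^(1/0.77) ≈ 4.6876.
y_gold = 4.6876^0.23 ≈ 1.4267; c_gold = y_gold − 0.07·k_gold ≈ 1.0985.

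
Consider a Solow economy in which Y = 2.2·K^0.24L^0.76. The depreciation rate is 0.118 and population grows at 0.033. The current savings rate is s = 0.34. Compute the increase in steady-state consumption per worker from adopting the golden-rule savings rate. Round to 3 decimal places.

n + δ = 0.033 + 0.118 = 0.151.
Current steady state (s = 0.34): k* = (0.34·2.2/0.151)^(1/0.76) ≈ 8.2106, y* = 2.2·8.2106^0.24 ≈ 3.6465, c* = (1−0.34)·3.6465 ≈ 2.4067.
Setting f'(k) = n+δ gives 0.24·2.2·k^(0.24−1) = 0.151, hence k_gold = (0.24·2.2/0.151)^(1/0.76) ≈ 5.1920.
y_gold = 2.2·5.1920^0.24 ≈ 3.2667, c_gold = y_gold − 0.151·k_gold ≈ 2.4827.
Gain: Δc = 2.4827 − 2.4067 ≈ 0.0760.

Δc ≈ 0.076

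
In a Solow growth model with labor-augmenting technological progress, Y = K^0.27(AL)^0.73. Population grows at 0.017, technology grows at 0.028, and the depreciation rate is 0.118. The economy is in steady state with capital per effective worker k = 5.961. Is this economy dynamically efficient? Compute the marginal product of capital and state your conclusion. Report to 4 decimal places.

n + g + δ = 0.017 + 0.028 + 0.118 = 0.163.
MPK = 0.27·k^(0.27−1) = 0.27·5.961^(-0.73) ≈ 0.0733.
MPK < 0.163, so the economy is dynamically inefficient (over-saving).

dynamically inefficient; MPK ≈ 0.0733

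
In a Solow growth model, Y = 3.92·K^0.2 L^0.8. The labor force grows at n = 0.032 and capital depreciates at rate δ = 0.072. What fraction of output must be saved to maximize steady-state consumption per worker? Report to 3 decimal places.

n + δ = 0.032 + 0.072 = 0.104.
At the golden rule MPK = n+δ, and in any Cobb-Douglas steady state s = (n+δ)·k/y = MPK·k/y = capital's share 0.2.

s_gold = 0.200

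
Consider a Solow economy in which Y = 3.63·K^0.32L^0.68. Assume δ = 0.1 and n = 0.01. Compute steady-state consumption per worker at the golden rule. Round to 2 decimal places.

Capital per worker breaks even when investment replaces (n + δ)·k; here n + δ = 0.11.
At the golden rule the marginal product of capital equals n+δ: 0.32·3.63·k^(0.32−1) = 0.11. Solving, k_gold = (0.32·3.63/0.11)^(1/0.68) ≈ 32.0176.
y_gold = 3.63·32.0176^0.32 ≈ 11.0060.
c_gold = y_gold − (n+δ)·k_gold = 11.0060 − 0.11·32.0176 ≈ 7.4841.

c_gold ≈ 7.48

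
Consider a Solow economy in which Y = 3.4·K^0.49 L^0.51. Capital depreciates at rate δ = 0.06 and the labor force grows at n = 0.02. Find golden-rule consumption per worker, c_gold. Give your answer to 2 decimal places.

c_gold ≈ 32.06

n + δ = 0.02 + 0.06 = 0.08.
Setting f'(k) = n+δ gives 0.49·3.4·k^(0.49−1) = 0.08, hence k_gold = (0.49·3.4/0.08)^(1/0.51) ≈ 385.0001.
y_gold = 3.4·385.0001^0.49 ≈ 62.8572.
c_gold = y_gold − (n+δ)·k_gold = 62.8572 − 0.08·385.0001 ≈ 32.0571.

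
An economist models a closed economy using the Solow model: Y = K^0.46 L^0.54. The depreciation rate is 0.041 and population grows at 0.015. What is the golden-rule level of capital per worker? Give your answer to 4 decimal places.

Break-even investment rate: n + δ = 0.015 + 0.041 = 0.056.
Golden rule sets MPK = n+δ: 0.46·k^(0.46−1) = 0.056, so k_gold = (0.46/0.056)^(1/0.54) ≈ 49.3910.

k_gold ≈ 49.3910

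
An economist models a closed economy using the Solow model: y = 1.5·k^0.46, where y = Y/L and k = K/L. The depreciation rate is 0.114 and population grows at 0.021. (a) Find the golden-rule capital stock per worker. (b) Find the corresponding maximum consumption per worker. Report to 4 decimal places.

(a) k_gold ≈ 20.5147; (b) c_gold ≈ 3.2511

n + δ = 0.021 + 0.114 = 0.135.
Golden rule sets MPK = n+δ: 0.46·1.5·k^(0.46−1) = 0.135, so k_gold = (0.46·1.5/0.135)^(1/0.54) ≈ 20.5147.
y_gold = 1.5·20.5147^0.46 ≈ 6.0206; c_gold = y_gold − 0.135·k_gold ≈ 3.2511.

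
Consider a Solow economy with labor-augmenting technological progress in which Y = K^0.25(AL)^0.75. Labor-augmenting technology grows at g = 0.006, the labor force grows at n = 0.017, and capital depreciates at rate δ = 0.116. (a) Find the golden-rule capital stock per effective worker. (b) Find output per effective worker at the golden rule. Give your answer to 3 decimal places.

(a) k_gold ≈ 2.187; (b) y_gold ≈ 1.216

Break-even investment rate: n + g + δ = 0.017 + 0.006 + 0.116 = 0.139.
Golden rule sets MPK = n+g+δ: 0.25·k^(0.25−1) = 0.139, so k_gold = (0.25/0.139)^(1/0.75) ≈ 2.1873.
y_gold = 2.1873^0.25 ≈ 1.2161.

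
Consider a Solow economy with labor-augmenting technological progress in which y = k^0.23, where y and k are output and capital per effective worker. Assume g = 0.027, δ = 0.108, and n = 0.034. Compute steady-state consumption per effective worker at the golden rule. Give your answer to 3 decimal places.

c_gold ≈ 0.844

n + g + δ = 0.034 + 0.027 + 0.108 = 0.169.
Golden rule sets MPK = n+g+δ: 0.23·k^(0.23−1) = 0.169, so k_gold = (0.23/0.169)^(1/0.77) ≈ 1.4922.
y_gold = 1.4922^0.23 ≈ 1.0964.
c_gold = y_gold − (n+g+δ)·k_gold = 1.0964 − 0.169·1.4922 ≈ 0.8442.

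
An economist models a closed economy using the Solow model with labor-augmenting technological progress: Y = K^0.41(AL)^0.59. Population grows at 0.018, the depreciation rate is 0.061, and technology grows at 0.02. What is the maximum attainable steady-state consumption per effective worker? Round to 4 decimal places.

c_gold ≈ 1.5839

Break-even investment rate: n + g + δ = 0.018 + 0.02 + 0.061 = 0.099.
Maximizing c = f(k) − (n+g+δ)·k gives f'(k) = n+g+δ, i.e. 0.41·k^(0.41−1) = 0.099, so k_gold = (0.41/0.099)^(1/0.59) ≈ 11.1177.
y_gold = 11.1177^0.41 ≈ 2.6845.
c_gold = y_gold − (n+g+δ)·k_gold = 2.6845 − 0.099·11.1177 ≈ 1.5839.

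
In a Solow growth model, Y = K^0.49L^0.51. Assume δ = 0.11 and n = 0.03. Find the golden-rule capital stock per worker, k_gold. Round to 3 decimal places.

Break-even investment rate: n + δ = 0.03 + 0.11 = 0.14.
Golden rule sets MPK = n+δ: 0.49·k^(0.49−1) = 0.14, so k_gold = (0.49/0.14)^(1/0.51) ≈ 11.6627.

k_gold ≈ 11.663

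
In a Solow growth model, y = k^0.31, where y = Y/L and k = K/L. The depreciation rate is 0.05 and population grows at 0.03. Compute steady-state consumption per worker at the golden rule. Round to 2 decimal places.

n + δ = 0.03 + 0.05 = 0.08.
Maximizing c = f(k) − (n+δ)·k gives f'(k) = n+δ, i.e. 0.31·k^(0.31−1) = 0.08, so k_gold = (0.31/0.08)^(1/0.69) ≈ 7.1214.
y_gold = 7.1214^0.31 ≈ 1.8378.
c_gold = y_gold − (n+δ)·k_gold = 1.8378 − 0.08·7.1214 ≈ 1.2681.

c_gold ≈ 1.27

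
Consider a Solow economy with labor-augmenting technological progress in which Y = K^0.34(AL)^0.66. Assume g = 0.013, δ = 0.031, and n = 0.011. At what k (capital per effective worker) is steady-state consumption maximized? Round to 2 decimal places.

Break-even investment rate: n + g + δ = 0.011 + 0.013 + 0.031 = 0.055.
Maximizing c = f(k) − (n+g+δ)·k gives f'(k) = n+g+δ, i.e. 0.34·k^(0.34−1) = 0.055, so k_gold = (0.34/0.055)^(1/0.66) ≈ 15.8001.

k_gold ≈ 15.80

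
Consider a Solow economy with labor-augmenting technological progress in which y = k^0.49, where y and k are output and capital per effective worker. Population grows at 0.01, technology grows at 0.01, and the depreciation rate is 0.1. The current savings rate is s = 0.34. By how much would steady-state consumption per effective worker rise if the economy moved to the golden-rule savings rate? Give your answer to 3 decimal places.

Break-even investment rate: n + g + δ = 0.01 + 0.01 + 0.1 = 0.12.
Current steady state (s = 0.34): k* = (0.34/0.12)^(1/0.51) ≈ 7.7065, y* = 7.7065^0.49 ≈ 2.7199, c* = (1−0.34)·2.7199 ≈ 1.7952.
At the golden rule the marginal product of capital equals n+g+δ: 0.49·k^(0.49−1) = 0.12. Solving, k_gold = (0.49/0.12)^(1/0.51) ≈ 15.7786.
y_gold = 15.7786^0.49 ≈ 3.8641, c_gold = y_gold − 0.12·k_gold ≈ 1.9707.
Gain: Δc = 1.9707 − 1.7952 ≈ 0.1755.

Δc ≈ 0.176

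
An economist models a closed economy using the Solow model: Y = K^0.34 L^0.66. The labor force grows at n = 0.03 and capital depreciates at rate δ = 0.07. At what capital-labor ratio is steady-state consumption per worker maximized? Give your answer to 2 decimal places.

k_gold ≈ 6.39

Capital per worker breaks even when investment replaces (n + δ)·k; here n + δ = 0.1.
Maximizing c = f(k) − (n+δ)·k gives f'(k) = n+δ, i.e. 0.34·k^(0.34−1) = 0.1, so k_gold = (0.34/0.1)^(1/0.66) ≈ 6.3866.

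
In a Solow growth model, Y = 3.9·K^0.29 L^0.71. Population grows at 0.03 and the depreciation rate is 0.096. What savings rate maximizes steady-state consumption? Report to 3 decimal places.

Break-even investment rate: n + δ = 0.03 + 0.096 = 0.126.
At the golden rule MPK = n+δ, and in any Cobb-Douglas steady state s = (n+δ)·k/y = MPK·k/y = capital's share 0.29.

s_gold = 0.290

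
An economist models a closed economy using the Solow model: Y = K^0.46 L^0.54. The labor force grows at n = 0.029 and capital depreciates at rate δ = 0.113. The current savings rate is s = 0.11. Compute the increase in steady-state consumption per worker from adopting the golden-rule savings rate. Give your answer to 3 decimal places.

n + δ = 0.029 + 0.113 = 0.142.
Current steady state (s = 0.11): k* = (0.11/0.142)^(1/0.54) ≈ 0.6232, y* = 0.6232^0.46 ≈ 0.8045, c* = (1−0.11)·0.8045 ≈ 0.7160.
Golden rule sets MPK = n+δ: 0.46·k^(0.46−1) = 0.142, so k_gold = (0.46/0.142)^(1/0.54) ≈ 8.8169.
y_gold = 8.8169^0.46 ≈ 2.7217, c_gold = y_gold − 0.142·k_gold ≈ 1.4697.
Gain: Δc = 1.4697 − 0.7160 ≈ 0.7537.

Δc ≈ 0.754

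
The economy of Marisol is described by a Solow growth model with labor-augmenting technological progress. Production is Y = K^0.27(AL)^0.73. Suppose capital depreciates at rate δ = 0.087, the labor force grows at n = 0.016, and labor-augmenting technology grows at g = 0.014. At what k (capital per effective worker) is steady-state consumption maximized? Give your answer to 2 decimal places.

Capital per effective worker breaks even when investment replaces (n + g + δ)·k; here n + g + δ = 0.117.
Setting f'(k) = n+g+δ gives 0.27·k^(0.27−1) = 0.117, hence k_gold = (0.27/0.117)^(1/0.73) ≈ 3.1442.

k_gold ≈ 3.14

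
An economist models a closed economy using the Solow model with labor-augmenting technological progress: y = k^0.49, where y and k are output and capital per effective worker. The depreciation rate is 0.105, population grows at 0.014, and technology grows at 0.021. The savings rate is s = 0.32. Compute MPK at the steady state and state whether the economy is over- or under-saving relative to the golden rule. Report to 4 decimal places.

under-saving; MPK ≈ 0.2144

The effective depreciation rate is n + g + δ = 0.014 + 0.021 + 0.105 = 0.14.
Steady-state k*: s·k^0.49 = 0.14·k gives k* = (0.32/0.14)^(1/0.51) ≈ 5.0578.
MPK = 0.49·5.0578^(-0.51) ≈ 0.2144.
MPK > n+g+δ = 0.14, so the economy is dynamically efficient (under-saving).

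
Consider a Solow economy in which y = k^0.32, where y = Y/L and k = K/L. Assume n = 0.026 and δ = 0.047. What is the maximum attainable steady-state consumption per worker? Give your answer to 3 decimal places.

n + δ = 0.026 + 0.047 = 0.073.
Maximizing c = f(k) − (n+δ)·k gives f'(k) = n+δ, i.e. 0.32·k^(0.32−1) = 0.073, so k_gold = (0.32/0.073)^(1/0.68) ≈ 8.7875.
y_gold = 8.7875^0.32 ≈ 2.0046.
c_gold = y_gold − (n+δ)·k_gold = 2.0046 − 0.073·8.7875 ≈ 1.3632.

c_gold ≈ 1.363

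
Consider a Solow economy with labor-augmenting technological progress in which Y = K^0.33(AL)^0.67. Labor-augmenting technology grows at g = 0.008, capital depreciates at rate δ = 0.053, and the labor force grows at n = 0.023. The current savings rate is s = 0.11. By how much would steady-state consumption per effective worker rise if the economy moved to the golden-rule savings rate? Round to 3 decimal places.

Break-even investment rate: n + g + δ = 0.023 + 0.008 + 0.053 = 0.084.
Current steady state (s = 0.11): k* = (0.11/0.084)^(1/0.67) ≈ 1.4955, y* = 1.4955^0.33 ≈ 1.1420, c* = (1−0.11)·1.1420 ≈ 1.0164.
Maximizing c = f(k) − (n+g+δ)·k gives f'(k) = n+g+δ, i.e. 0.33·k^(0.33−1) = 0.084, so k_gold = (0.33/0.084)^(1/0.67) ≈ 7.7076.
y_gold = 7.7076^0.33 ≈ 1.9619, c_gold = y_gold − 0.084·k_gold ≈ 1.3145.
Gain: Δc = 1.3145 − 1.0164 ≈ 0.2981.

Δc ≈ 0.298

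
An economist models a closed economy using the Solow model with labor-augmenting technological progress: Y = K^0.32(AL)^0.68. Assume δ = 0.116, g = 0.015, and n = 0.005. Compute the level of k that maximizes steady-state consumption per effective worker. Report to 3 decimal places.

k_gold ≈ 3.520

The effective depreciation rate is n + g + δ = 0.005 + 0.015 + 0.116 = 0.136.
Maximizing c = f(k) − (n+g+δ)·k gives f'(k) = n+g+δ, i.e. 0.32·k^(0.32−1) = 0.136, so k_gold = (0.32/0.136)^(1/0.68) ≈ 3.5195.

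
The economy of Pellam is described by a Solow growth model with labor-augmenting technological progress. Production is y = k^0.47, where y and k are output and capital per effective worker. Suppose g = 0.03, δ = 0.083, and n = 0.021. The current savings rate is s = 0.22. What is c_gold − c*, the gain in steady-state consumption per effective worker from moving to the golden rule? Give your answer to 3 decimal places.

Δc ≈ 0.402

The effective depreciation rate is n + g + δ = 0.021 + 0.03 + 0.083 = 0.134.
Current steady state (s = 0.22): k* = (0.22/0.134)^(1/0.53) ≈ 2.5484, y* = 2.5484^0.47 ≈ 1.5522, c* = (1−0.22)·1.5522 ≈ 1.2107.
Maximizing c = f(k) − (n+g+δ)·k gives f'(k) = n+g+δ, i.e. 0.47·k^(0.47−1) = 0.134, so k_gold = (0.47/0.134)^(1/0.53) ≈ 10.6731.
y_gold = 10.6731^0.47 ≈ 3.0430, c_gold = y_gold − 0.134·k_gold ≈ 1.6128.
Gain: Δc = 1.6128 − 1.2107 ≈ 0.4021.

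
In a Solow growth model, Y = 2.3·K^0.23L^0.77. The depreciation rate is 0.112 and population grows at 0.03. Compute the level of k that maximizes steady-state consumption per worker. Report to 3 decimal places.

The effective depreciation rate is n + δ = 0.03 + 0.112 = 0.142.
Maximizing c = f(k) − (n+δ)·k gives f'(k) = n+δ, i.e. 0.23·2.3·k^(0.23−1) = 0.142, so k_gold = (0.23·2.3/0.142)^(1/0.77) ≈ 5.5179.

k_gold ≈ 5.518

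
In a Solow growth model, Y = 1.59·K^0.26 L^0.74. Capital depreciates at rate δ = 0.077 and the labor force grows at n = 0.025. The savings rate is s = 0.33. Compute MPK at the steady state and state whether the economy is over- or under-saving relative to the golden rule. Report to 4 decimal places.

over-saving; MPK ≈ 0.0804

n + δ = 0.025 + 0.077 = 0.102.
Steady-state k*: s·A·k^0.26 = 0.102·k gives k* = (0.33·1.59/0.102)^(1/0.74) ≈ 9.1460.
MPK = 0.26·1.59·9.1460^(-0.74) ≈ 0.0804.
MPK < n+δ = 0.102, so the economy is dynamically inefficient (over-saving).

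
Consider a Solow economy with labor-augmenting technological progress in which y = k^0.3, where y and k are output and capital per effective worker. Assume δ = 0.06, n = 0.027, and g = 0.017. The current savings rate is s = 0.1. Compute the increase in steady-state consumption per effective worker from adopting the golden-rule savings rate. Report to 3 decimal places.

n + g + δ = 0.027 + 0.017 + 0.06 = 0.104.
Current steady state (s = 0.1): k* = (0.1/0.104)^(1/0.7) ≈ 0.9455, y* = 0.9455^0.3 ≈ 0.9833, c* = (1−0.1)·0.9833 ≈ 0.8850.
At the golden rule the marginal product of capital equals n+g+δ: 0.3·k^(0.3−1) = 0.104. Solving, k_gold = (0.3/0.104)^(1/0.7) ≈ 4.5422.
y_gold = 4.5422^0.3 ≈ 1.5746, c_gold = y_gold − 0.104·k_gold ≈ 1.1022.
Gain: Δc = 1.1022 − 0.8850 ≈ 0.2172.

Δc ≈ 0.217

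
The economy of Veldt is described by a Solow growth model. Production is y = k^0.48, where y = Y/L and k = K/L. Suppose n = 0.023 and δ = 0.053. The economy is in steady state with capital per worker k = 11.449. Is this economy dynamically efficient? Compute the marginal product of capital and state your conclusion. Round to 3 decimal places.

dynamically efficient; MPK ≈ 0.135

The effective depreciation rate is n + δ = 0.023 + 0.053 = 0.076.
MPK = 0.48·k^(0.48−1) = 0.48·11.449^(-0.52) ≈ 0.1351.
MPK > 0.076, so the economy is dynamically efficient (under-saving).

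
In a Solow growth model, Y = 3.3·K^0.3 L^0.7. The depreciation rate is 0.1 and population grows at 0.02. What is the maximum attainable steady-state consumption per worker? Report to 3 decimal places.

c_gold ≈ 5.707

n + δ = 0.02 + 0.1 = 0.12.
Maximizing c = f(k) − (n+δ)·k gives f'(k) = n+δ, i.e. 0.3·3.3·k^(0.3−1) = 0.12, so k_gold = (0.3·3.3/0.12)^(1/0.7) ≈ 20.3807.
y_gold = 3.3·20.3807^0.3 ≈ 8.1523.
c_gold = y_gold − (n+δ)·k_gold = 8.1523 − 0.12·20.3807 ≈ 5.7066.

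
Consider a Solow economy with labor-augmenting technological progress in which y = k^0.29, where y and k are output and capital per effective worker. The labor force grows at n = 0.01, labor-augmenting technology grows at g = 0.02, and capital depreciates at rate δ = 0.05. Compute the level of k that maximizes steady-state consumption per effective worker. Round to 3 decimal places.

Capital per effective worker breaks even when investment replaces (n + g + δ)·k; here n + g + δ = 0.08.
Maximizing c = f(k) − (n+g+δ)·k gives f'(k) = n+g+δ, i.e. 0.29·k^(0.29−1) = 0.08, so k_gold = (0.29/0.08)^(1/0.71) ≈ 6.1342.

k_gold ≈ 6.134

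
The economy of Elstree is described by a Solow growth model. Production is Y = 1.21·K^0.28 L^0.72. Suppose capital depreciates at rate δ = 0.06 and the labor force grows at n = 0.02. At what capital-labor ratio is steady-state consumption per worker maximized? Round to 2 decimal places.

k_gold ≈ 7.42

n + δ = 0.02 + 0.06 = 0.08.
At the golden rule the marginal product of capital equals n+δ: 0.28·1.21·k^(0.28−1) = 0.08. Solving, k_gold = (0.28·1.21/0.08)^(1/0.72) ≈ 7.4239.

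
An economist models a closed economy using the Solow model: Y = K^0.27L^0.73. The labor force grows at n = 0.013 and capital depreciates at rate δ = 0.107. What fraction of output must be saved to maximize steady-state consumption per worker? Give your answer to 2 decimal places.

n + δ = 0.013 + 0.107 = 0.12.
At the golden rule MPK = n+δ, and in any Cobb-Douglas steady state s = (n+δ)·k/y = MPK·k/y = capital's share 0.27.

s_gold = 0.27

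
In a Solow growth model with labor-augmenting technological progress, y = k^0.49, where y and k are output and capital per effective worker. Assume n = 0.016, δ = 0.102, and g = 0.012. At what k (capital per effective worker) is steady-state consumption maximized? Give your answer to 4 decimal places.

The effective depreciation rate is n + g + δ = 0.016 + 0.012 + 0.102 = 0.13.
Maximizing c = f(k) − (n+g+δ)·k gives f'(k) = n+g+δ, i.e. 0.49·k^(0.49−1) = 0.13, so k_gold = (0.49/0.13)^(1/0.51) ≈ 13.4868.

k_gold ≈ 13.4868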